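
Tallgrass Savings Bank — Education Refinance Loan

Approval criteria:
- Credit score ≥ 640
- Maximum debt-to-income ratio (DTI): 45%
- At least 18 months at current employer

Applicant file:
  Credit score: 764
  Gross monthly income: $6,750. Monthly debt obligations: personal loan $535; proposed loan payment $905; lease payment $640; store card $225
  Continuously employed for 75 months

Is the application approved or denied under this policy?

Approved

Credit score 764 ≥ 640 (meets)
Total monthly debts = (535 + 905 + 640 + 225) = 2,305. Debt-to-income = 2,305/6,750 = 34.1% — meets 45% limit
Employment 75 ≥ 18 months
All criteria satisfied.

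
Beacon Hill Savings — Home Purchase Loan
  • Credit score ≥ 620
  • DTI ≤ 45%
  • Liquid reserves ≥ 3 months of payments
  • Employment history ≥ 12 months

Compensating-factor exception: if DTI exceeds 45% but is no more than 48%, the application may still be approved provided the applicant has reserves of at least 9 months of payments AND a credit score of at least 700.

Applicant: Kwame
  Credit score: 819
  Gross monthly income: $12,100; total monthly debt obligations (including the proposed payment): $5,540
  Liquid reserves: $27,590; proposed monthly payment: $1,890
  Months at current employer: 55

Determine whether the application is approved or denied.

Approved

Credit score 819 ≥ 620 (meets base)
DTI: 5,540 ÷ 12,100 = 45.8%, over the 45% base limit.
Reserves: 27,590 ÷ 1,890 = 14.6 months (meets 3-month minimum)
Employment 55 ≥ 12 months
45.8% falls in the override range (45%–48%), so the compensating-factor test applies.
Reserves 14.6 ≥ 9 months; credit score 819 ≥ 700.
Both compensating conditions met → exception applies.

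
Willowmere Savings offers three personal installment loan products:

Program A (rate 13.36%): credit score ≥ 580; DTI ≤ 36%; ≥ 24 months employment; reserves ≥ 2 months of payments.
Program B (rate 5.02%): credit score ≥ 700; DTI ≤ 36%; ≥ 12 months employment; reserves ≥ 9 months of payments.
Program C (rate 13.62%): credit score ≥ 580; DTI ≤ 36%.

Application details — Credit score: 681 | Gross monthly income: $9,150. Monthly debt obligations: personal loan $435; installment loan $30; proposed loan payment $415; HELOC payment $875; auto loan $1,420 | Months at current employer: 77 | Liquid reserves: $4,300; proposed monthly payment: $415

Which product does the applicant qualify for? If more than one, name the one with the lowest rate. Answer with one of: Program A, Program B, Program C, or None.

Total debts = (435 + 30 + 415 + 875 + 1,420) = 3,175; DTI = 3,175/9,150 = 34.7%.
Reserves = 4,300/415 = 10.4 months.
Program A: score 681 ≥ 580; DTI 34.7% ≤ 36%; employment 77 ≥ 24 mo; reserves 10.4 ≥ 2 mo → qualifies.
Program B: score 681 < 700; DTI 34.7% ≤ 36%; employment 77 ≥ 12 mo; reserves 10.4 ≥ 9 mo → does not qualify.
Program C: score 681 ≥ 580; DTI 34.7% ≤ 36% → qualifies.
Qualifying: Program A, Program C. Lowest rate is 13.36% → Program A.

Program A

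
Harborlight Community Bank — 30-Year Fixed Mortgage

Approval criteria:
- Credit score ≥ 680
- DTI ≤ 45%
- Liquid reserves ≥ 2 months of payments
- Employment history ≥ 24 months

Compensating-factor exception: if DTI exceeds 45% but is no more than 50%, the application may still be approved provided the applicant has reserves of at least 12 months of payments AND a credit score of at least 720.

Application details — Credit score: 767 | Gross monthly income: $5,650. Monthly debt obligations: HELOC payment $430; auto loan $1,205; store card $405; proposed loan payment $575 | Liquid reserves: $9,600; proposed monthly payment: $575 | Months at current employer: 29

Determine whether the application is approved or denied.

Credit score 767 ≥ 680 (meets base)
Total debts = (430 + 1,205 + 405 + 575) = 2,615. DTI: 2,615 ÷ 5,650 = 46.3%, over the 45% base limit.
Reserves = 9,600/575 = 16.7 months ≥ 2
Employment 29 ≥ 24 months
DTI 46.3% is within the 45%–50% exception band; checking compensating factors.
Reserves 16.7 ≥ 12 months; credit score 767 ≥ 720.
Both compensating conditions met → exception applies.

Approved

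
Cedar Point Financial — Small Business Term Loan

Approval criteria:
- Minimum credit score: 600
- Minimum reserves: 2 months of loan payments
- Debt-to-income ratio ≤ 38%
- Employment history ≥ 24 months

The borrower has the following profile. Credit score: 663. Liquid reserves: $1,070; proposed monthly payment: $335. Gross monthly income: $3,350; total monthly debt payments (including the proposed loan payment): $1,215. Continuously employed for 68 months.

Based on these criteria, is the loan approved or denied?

Approved

Credit score 663 ≥ 600 (meets)
Liquid reserves cover 1,070/335 = 3.2 months — ≥ 2 required
DTI = 1,215/3,350 = 36.3% ≤ 38%
Employment 68 ≥ 24 months
All criteria satisfied.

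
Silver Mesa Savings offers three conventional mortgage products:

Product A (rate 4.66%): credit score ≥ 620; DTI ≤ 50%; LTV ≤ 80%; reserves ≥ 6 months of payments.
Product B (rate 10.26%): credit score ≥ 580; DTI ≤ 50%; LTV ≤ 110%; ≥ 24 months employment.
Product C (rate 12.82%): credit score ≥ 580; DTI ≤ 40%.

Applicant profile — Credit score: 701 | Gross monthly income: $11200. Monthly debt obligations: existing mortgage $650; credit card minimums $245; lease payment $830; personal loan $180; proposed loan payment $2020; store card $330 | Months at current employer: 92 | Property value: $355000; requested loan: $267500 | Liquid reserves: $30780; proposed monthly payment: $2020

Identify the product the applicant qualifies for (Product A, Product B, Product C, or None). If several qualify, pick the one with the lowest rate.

Product A

Total debts = (650 + 245 + 830 + 180 + 2,020 + 330) = 4,255; DTI = 4,255/11,200 = 38%.
LTV = 267,500/355,000 = 75.4%.
Reserves = 30,780/2,020 = 15.2 months.
Product A: score 701 ≥ 620; DTI 38% ≤ 50%; LTV 75.4% ≤ 80%; reserves 15.2 ≥ 6 mo → qualifies.
Product B: score 701 ≥ 580; DTI 38% ≤ 50%; LTV 75.4% ≤ 110%; employment 92 ≥ 24 mo → qualifies.
Product C: score 701 ≥ 580; DTI 38% ≤ 40% → qualifies.
Qualifying: Product A, Product B, Product C. Lowest rate is 4.66% → Product A.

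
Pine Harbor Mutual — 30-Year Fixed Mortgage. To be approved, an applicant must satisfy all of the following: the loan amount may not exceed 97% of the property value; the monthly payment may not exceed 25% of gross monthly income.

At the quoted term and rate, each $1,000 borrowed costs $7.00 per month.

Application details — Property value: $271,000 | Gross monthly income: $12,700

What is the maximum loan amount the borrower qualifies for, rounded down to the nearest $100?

$262,800

Payment cap: 25% × $12,700 = $3,175/month.
At $7.00 per $1,000, that supports 3,175/7.00 × 1,000 ≈ $453,571 → $453,500.
LTV cap: 97% × $271,000 = $262,870 → $262,800.
Binding constraint: loan-to-value.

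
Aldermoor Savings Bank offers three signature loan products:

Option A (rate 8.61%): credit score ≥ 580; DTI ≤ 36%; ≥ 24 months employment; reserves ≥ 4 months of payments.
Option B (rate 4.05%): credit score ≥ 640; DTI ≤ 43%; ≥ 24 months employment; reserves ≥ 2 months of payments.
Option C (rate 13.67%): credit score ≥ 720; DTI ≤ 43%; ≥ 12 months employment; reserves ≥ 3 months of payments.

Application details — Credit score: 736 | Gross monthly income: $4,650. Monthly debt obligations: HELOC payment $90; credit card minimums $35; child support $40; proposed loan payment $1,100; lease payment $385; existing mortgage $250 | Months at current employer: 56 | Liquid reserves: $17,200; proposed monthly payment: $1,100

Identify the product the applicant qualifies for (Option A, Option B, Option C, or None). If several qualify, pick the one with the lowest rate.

Option B

Total debts = (90 + 35 + 40 + 1,100 + 385 + 250) = 1,900; DTI = 1,900/4,650 = 40.9%.
Reserves = 17,200/1,100 = 15.6 months.
Option A: score 736 ≥ 580; DTI 40.9% > 36%; employment 56 ≥ 24 mo; reserves 15.6 ≥ 4 mo → does not qualify.
Option B: score 736 ≥ 640; DTI 40.9% ≤ 43%; employment 56 ≥ 24 mo; reserves 15.6 ≥ 2 mo → qualifies.
Option C: score 736 ≥ 720; DTI 40.9% ≤ 43%; employment 56 ≥ 12 mo; reserves 15.6 ≥ 3 mo → qualifies.
Qualifying: Option B, Option C. Lowest rate is 4.05% → Option B.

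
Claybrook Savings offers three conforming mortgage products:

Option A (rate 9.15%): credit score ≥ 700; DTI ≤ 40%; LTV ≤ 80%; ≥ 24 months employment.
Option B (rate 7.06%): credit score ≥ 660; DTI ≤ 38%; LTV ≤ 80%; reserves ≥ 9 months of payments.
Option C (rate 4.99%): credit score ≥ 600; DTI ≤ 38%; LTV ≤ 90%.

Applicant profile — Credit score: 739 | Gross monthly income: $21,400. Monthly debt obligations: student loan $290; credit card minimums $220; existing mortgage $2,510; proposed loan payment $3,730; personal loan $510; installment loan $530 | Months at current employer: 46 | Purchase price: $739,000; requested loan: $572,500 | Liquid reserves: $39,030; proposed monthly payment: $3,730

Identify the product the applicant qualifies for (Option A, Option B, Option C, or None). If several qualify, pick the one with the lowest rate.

Option C

Total debts = (290 + 220 + 2,510 + 3,730 + 510 + 530) = 7,790; DTI = 7,790/21,400 = 36.4%.
LTV = 572,500/739,000 = 77.5%.
Reserves = 39,030/3,730 = 10.5 months.
Option A: score 739 ≥ 700; DTI 36.4% ≤ 40%; LTV 77.5% ≤ 80%; employment 46 ≥ 24 mo → qualifies.
Option B: score 739 ≥ 660; DTI 36.4% ≤ 38%; LTV 77.5% ≤ 80%; reserves 10.5 ≥ 9 mo → qualifies.
Option C: score 739 ≥ 600; DTI 36.4% ≤ 38%; LTV 77.5% ≤ 90% → qualifies.
Qualifying: Option A, Option B, Option C. Lowest rate is 4.99% → Option C.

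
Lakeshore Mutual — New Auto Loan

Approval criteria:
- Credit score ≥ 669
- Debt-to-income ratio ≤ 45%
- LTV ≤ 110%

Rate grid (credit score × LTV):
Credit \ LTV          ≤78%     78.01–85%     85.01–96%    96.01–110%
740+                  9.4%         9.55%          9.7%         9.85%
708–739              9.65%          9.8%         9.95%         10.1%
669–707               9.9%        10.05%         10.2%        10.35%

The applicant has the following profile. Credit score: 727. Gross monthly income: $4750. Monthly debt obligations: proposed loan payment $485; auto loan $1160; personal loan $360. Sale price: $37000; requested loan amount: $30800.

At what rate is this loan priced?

9.8%

Credit score 727 ≥ 669; Total monthly debts = (485 + 1,160 + 360) = 2,005. DTI: 2,005 ÷ 4,750 = 42.2%, within the 45% cap
LTV = 30,800/37,000 = 83.2% ≤ 110%
Row: 727 falls in 708–739. Column: 83.2% falls in 78.01–85%. Rate = 9.8%.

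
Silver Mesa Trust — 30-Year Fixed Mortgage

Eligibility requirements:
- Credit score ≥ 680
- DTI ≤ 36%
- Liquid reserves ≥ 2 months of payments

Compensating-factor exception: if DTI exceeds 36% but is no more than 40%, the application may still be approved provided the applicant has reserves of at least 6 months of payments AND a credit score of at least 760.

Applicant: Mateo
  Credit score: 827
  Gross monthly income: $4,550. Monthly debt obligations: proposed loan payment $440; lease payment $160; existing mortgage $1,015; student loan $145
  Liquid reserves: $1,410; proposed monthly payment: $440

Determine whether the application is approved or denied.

Credit score 827 ≥ 680 (meets base)
Total debts = (440 + 160 + 1,015 + 145) = 1,760. DTI = 1,760/4,550 = 38.7% > 36% — standard DTI limit exceeded.
Reserves = 1,410/440 = 3.2 months ≥ 2
38.7% falls in the override range (36%–40%), so the compensating-factor test applies.
Reserves 3.2 < 6 months; credit score 827 ≥ 760.
Compensating-factor requirement not fully met.

Denied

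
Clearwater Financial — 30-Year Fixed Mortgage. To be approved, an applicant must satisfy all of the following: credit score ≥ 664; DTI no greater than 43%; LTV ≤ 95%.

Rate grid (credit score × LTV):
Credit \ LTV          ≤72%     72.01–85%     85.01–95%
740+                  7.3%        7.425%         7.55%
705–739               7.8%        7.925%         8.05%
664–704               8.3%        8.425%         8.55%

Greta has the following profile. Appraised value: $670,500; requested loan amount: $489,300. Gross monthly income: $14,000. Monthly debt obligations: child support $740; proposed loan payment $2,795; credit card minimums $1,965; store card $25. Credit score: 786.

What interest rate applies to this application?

Credit score 786 ≥ 664; Total monthly debts = (740 + 2,795 + 1,965 + 25) = 5,525. Debt-to-income = 5,525/14,000 = 39.5% — meets 43% limit
LTV: 489,300 ÷ 670,500 = 73%, within 95% cap
Row: 786 falls in 740+. Column: 73% falls in 72.01–85%. Rate = 7.425%.

7.425%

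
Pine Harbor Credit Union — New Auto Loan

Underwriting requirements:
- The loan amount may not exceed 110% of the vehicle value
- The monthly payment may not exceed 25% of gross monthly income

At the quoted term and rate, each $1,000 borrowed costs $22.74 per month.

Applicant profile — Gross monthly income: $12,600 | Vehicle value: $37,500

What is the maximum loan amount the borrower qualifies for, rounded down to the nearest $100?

$41,200

Payment cap: 25% × $12,600 = $3,150/month.
At $22.74 per $1,000, that supports 3,150/22.74 × 1,000 ≈ $138,522 → $138,500.
LTV cap: 110% × $37,500 = $41,250 → $41,200.
Binding constraint: loan-to-value.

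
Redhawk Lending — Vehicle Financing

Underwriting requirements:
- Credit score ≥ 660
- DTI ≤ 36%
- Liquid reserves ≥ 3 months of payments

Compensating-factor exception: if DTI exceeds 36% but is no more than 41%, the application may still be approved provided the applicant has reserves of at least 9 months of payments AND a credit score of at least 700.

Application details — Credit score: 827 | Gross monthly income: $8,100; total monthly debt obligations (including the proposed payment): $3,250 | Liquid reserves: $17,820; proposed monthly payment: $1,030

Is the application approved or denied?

Credit score 827 ≥ 660 (meets base)
DTI = 3,250/8,100 = 40.1% > 36% — standard DTI limit exceeded.
Reserves = 17,820/1,030 = 17.3 months ≥ 3
DTI 40.1% is within the 36%–41% exception band; checking compensating factors.
Override check — reserves: 17.3 mo (ok); score: 827 (ok).
Both override conditions satisfied; DTI exception granted.

Approved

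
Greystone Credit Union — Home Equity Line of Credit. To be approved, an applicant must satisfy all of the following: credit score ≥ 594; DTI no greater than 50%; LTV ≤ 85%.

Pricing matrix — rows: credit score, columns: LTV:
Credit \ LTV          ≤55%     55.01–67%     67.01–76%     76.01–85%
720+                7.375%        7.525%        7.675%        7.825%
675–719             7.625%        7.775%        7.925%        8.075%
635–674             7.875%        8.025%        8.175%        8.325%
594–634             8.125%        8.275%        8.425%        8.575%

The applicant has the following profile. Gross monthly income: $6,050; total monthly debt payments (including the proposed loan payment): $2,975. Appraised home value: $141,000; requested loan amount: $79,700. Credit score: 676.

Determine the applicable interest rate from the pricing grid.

7.775%

Credit score 676 ≥ 594; DTI = 2,975/6,050 = 49.2% ≤ 50%
LTV = 79,700/141,000 = 56.5% ≤ 85%
Row: 676 falls in 675–719. Column: 56.5% falls in 55.01–67%. Rate = 7.775%.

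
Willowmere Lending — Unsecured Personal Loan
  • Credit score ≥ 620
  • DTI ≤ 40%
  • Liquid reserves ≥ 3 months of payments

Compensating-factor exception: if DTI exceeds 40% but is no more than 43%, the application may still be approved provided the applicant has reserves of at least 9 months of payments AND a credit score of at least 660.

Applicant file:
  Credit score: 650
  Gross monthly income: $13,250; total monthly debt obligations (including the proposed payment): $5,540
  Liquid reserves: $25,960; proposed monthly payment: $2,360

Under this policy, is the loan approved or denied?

Credit score 650 ≥ 620 (meets base)
DTI: 5,540 ÷ 13,250 = 41.8%, over the 40% base limit.
Reserves: 25,960 ÷ 2,360 = 11.0 months (meets 3-month minimum)
DTI 41.8% is within the 40%–43% exception band; checking compensating factors.
Override check — reserves: 11.0 mo (ok); score: 650 (below 660).
Compensating-factor requirement not fully met.

Denied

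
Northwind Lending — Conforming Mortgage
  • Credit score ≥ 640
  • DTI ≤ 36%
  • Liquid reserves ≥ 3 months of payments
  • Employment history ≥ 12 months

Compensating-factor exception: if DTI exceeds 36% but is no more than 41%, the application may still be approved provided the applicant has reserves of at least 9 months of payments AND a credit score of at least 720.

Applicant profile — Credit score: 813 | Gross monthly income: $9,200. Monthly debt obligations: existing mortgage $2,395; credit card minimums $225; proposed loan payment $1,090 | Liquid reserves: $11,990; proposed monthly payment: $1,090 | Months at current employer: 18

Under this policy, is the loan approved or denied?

Credit score 813 ≥ 640 (meets base)
Total debts = (2,395 + 225 + 1,090) = 3,710. DTI: 3,710 ÷ 9,200 = 40.3%, over the 36% base limit.
Reserves = 11,990/1,090 = 11.0 months ≥ 3
Employment 18 ≥ 12 months
DTI 40.3% is within the 36%–41% exception band; checking compensating factors.
Reserves 11.0 ≥ 9 months; credit score 813 ≥ 720.
Both compensating conditions met → exception applies.

Approved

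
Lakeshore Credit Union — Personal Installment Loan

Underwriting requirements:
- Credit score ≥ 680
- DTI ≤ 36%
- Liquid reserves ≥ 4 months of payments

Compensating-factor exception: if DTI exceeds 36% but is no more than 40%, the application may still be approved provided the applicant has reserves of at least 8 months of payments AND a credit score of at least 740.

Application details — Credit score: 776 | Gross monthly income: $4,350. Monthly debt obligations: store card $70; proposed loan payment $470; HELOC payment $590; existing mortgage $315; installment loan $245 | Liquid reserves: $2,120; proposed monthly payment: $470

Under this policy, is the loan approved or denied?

Denied

Credit score 776 ≥ 680 (meets base)
Total debts = (70 + 470 + 590 + 315 + 245) = 1,690. DTI = 1,690/4,350 = 38.9% > 36% — standard DTI limit exceeded.
Reserves = 2,120/470 = 4.5 months ≥ 4
38.9% falls in the override range (36%–40%), so the compensating-factor test applies.
Reserves 4.5 < 8 months; credit score 776 ≥ 740.
Override conditions not both satisfied; exception does not apply.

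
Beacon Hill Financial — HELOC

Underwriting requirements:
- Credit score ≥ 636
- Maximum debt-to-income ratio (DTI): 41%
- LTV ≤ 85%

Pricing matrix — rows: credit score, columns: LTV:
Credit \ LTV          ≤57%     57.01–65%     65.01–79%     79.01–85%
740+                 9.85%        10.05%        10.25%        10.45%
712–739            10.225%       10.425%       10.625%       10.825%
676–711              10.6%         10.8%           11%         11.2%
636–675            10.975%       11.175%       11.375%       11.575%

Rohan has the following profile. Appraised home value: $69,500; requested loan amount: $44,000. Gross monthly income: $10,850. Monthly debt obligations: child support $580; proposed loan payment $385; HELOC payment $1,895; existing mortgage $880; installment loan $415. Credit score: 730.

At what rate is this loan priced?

10.425%

Credit score 730 ≥ 636; Total monthly debts = (580 + 385 + 1,895 + 880 + 415) = 4,155. DTI = 4,155/10,850 = 38.3% ≤ 41%
LTV: 44,000 ÷ 69,500 = 63.3%, within 85% cap
Credit 730 → row 712–739; LTV 63.3% → column 57.01–65%. Grid cell → 10.425%.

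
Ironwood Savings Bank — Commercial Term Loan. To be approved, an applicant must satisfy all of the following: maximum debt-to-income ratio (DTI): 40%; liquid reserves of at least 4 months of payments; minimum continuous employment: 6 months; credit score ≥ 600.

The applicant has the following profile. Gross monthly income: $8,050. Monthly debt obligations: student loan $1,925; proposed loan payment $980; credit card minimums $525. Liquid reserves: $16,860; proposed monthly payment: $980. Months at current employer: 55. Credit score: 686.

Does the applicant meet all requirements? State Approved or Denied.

Denied

Total monthly debts = (1,925 + 980 + 525) = 3,430. Debt-to-income = 3,430/8,050 = 42.6% — over 40% limit
Reserves = 16,860/980 = 17.2 months ≥ 4
Employment 55 ≥ 6 months
Credit score 686 ≥ 600 (meets)
Fails on DTI.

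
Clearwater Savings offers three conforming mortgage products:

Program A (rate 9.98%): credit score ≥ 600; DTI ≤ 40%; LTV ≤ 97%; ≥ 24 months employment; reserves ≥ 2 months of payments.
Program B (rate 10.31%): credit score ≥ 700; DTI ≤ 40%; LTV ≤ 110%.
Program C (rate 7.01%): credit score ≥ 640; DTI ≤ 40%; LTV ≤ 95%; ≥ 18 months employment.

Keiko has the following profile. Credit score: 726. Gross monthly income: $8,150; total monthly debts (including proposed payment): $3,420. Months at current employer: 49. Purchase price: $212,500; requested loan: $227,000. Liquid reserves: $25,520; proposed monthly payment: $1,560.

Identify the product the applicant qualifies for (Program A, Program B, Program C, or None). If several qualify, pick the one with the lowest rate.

DTI = 3,420/8,150 = 42%.
LTV = 227,000/212,500 = 106.8%.
Reserves = 25,520/1,560 = 16.4 months.
Program A: score 726 ≥ 600; DTI 42% > 40%; LTV 106.8% > 97%; employment 49 ≥ 24 mo; reserves 16.4 ≥ 2 mo → does not qualify.
Program B: score 726 ≥ 700; DTI 42% > 40%; LTV 106.8% ≤ 110% → does not qualify.
Program C: score 726 ≥ 640; DTI 42% > 40%; LTV 106.8% > 95%; employment 49 ≥ 18 mo → does not qualify.

None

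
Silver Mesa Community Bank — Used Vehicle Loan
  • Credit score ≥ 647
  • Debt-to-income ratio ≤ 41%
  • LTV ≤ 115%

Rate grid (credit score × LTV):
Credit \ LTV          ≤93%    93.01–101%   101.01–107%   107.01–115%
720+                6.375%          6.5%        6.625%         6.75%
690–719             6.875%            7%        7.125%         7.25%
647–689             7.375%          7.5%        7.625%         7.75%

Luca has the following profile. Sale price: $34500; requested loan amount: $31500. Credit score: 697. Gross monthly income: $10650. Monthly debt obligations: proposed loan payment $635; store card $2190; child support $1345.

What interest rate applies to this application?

Credit score 697 ≥ 647; Total monthly debts = (635 + 2,190 + 1,345) = 4,170. DTI = 4,170/10,650 = 39.2% ≤ 41%
Loan-to-value = 31,500/34,500 = 91.3% — pass (115% max)
Credit 697 → row 690–719; LTV 91.3% → column ≤93%. Grid cell → 6.875%.

6.875%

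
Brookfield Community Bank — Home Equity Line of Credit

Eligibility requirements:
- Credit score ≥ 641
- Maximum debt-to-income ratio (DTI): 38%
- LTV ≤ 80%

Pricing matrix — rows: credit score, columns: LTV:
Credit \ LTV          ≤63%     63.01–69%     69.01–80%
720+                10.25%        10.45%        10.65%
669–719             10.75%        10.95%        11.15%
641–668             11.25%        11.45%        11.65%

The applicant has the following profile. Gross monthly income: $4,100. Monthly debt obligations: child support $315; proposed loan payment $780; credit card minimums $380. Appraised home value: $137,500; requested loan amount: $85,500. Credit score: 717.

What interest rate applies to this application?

Credit score 717 ≥ 641; Total monthly debts = (315 + 780 + 380) = 1,475. DTI = 1,475/4,100 = 36% ≤ 38%
Loan-to-value = 85,500/137,500 = 62.2% — pass (80% max)
Score 717 is in the 669–719 band; LTV 62.2% is in the ≤63% band → 10.75%.

10.75%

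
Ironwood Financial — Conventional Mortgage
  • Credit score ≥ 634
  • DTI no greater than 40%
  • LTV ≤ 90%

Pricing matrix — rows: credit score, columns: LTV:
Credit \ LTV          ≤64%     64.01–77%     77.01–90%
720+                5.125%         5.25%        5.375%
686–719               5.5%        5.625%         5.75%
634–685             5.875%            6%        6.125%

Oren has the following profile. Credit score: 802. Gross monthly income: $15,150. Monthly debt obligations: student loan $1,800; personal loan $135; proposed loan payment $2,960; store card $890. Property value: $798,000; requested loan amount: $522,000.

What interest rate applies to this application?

5.25%

Credit score 802 ≥ 634; Total monthly debts = (1,800 + 135 + 2,960 + 890) = 5,785. DTI: 5,785 ÷ 15,150 = 38.2%, within the 40% cap
Loan-to-value = 522,000/798,000 = 65.4% — pass (90% max)
Credit 802 → row 720+; LTV 65.4% → column 64.01–77%. Grid cell → 5.25%.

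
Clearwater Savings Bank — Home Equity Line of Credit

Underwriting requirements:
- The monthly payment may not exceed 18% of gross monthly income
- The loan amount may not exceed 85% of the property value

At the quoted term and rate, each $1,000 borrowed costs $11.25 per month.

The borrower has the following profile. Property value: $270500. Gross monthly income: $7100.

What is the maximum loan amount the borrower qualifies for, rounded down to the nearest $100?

Payment cap: 18% × $7,100 = $1,278/month.
At $11.25 per $1,000, that supports 1,278/11.25 × 1,000 ≈ $113,600 → $113,600.
LTV cap: 85% × $270,500 = $229,925 → $229,900.
Binding constraint: payment-to-income.

$113,600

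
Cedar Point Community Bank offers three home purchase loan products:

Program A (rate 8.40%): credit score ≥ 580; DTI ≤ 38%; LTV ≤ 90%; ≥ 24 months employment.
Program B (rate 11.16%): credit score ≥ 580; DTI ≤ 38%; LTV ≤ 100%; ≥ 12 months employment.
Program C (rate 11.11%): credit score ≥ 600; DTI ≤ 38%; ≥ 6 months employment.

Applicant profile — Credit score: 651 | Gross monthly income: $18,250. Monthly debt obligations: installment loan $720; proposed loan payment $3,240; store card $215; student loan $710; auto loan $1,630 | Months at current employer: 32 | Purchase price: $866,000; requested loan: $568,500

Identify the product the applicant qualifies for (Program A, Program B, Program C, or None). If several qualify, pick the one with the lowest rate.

Program A

Total debts = (720 + 3,240 + 215 + 710 + 1,630) = 6,515; DTI = 6,515/18,250 = 35.7%.
LTV = 568,500/866,000 = 65.6%.
Program A: score 651 ≥ 580; DTI 35.7% ≤ 38%; LTV 65.6% ≤ 90%; employment 32 ≥ 24 mo → qualifies.
Program B: score 651 ≥ 580; DTI 35.7% ≤ 38%; LTV 65.6% ≤ 100%; employment 32 ≥ 12 mo → qualifies.
Program C: score 651 ≥ 600; DTI 35.7% ≤ 38%; employment 32 ≥ 6 mo → qualifies.
Qualifying: Program A, Program B, Program C. Lowest rate is 8.40% → Program A.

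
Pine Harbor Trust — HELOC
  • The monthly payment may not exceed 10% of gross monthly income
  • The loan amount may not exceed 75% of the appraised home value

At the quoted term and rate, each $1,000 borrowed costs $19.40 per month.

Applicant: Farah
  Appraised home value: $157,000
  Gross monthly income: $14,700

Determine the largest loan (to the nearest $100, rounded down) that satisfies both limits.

$75,700

Payment cap: 10% × $14,700 = $1,470/month.
At $19.40 per $1,000, that supports 1,470/19.40 × 1,000 ≈ $75,773 → $75,700.
LTV cap: 75% × $157,000 = $117,750 → $117,700.
Binding constraint: payment-to-income.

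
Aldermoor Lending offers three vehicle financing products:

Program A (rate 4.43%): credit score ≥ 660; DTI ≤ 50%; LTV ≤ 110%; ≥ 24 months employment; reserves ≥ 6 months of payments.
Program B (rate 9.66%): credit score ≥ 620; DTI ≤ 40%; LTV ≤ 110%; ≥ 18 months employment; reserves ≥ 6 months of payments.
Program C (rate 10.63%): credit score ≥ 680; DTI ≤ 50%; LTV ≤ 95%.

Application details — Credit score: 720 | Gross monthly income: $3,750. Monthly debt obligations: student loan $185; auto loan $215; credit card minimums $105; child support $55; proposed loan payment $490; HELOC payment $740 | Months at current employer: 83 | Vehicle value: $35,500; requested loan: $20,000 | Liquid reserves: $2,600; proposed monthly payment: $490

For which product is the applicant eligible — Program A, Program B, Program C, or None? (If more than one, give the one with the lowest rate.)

Program C

Total debts = (185 + 215 + 105 + 55 + 490 + 740) = 1,790; DTI = 1,790/3,750 = 47.7%.
LTV = 20,000/35,500 = 56.3%.
Reserves = 2,600/490 = 5.3 months.
Program A: score 720 ≥ 660; DTI 47.7% ≤ 50%; LTV 56.3% ≤ 110%; employment 83 ≥ 24 mo; reserves 5.3 < 6 mo → does not qualify.
Program B: score 720 ≥ 620; DTI 47.7% > 40%; LTV 56.3% ≤ 110%; employment 83 ≥ 18 mo; reserves 5.3 < 6 mo → does not qualify.
Program C: score 720 ≥ 680; DTI 47.7% ≤ 50%; LTV 56.3% ≤ 95% → qualifies.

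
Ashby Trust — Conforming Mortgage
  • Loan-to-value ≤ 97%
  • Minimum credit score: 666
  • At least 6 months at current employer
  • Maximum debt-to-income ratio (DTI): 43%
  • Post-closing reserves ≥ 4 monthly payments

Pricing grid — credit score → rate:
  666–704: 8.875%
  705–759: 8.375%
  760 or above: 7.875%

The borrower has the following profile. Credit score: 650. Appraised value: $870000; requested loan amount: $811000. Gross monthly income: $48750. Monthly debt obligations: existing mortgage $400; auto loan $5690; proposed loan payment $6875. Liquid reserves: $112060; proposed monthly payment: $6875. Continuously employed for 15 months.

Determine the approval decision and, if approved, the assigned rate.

Denied

Credit score 650 < 666 (below minimum)
Total monthly debts = (400 + 5,690 + 6,875) = 12,965. Debt-to-income = 12,965/48,750 = 26.6% — meets 43% limit
LTV: 811,000 ÷ 870,000 = 93.2%, within 97% cap
Employment 15 ≥ 6 months
Reserves = 112,060/6,875 = 16.3 months ≥ 4
Not all requirements met → denied.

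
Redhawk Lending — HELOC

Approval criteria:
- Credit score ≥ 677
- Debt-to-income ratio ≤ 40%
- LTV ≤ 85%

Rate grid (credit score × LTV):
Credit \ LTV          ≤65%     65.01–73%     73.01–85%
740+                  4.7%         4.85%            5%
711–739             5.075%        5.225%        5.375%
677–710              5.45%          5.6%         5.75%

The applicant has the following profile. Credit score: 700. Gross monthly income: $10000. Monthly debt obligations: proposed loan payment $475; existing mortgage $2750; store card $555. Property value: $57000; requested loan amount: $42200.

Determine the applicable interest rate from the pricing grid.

Credit score 700 ≥ 677; Total monthly debts = (475 + 2,750 + 555) = 3,780. DTI: 3,780 ÷ 10,000 = 37.8%, within the 40% cap
LTV = 42,200/57,000 = 74% ≤ 85%
Row: 700 falls in 677–710. Column: 74% falls in 73.01–85%. Rate = 5.75%.

5.75%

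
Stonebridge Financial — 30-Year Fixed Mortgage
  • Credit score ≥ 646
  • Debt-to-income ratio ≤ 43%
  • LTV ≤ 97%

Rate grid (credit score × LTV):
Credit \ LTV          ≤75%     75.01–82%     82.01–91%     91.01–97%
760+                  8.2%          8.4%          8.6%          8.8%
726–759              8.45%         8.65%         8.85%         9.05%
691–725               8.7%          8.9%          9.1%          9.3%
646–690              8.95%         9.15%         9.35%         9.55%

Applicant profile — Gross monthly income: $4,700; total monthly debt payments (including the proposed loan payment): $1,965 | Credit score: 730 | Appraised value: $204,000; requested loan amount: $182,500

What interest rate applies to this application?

8.85%

Credit score 730 ≥ 646; DTI: 1,965 ÷ 4,700 = 41.8%, within the 43% cap
LTV = 182,500/204,000 = 89.5% ≤ 97%
Credit 730 → row 726–759; LTV 89.5% → column 82.01–91%. Grid cell → 8.85%.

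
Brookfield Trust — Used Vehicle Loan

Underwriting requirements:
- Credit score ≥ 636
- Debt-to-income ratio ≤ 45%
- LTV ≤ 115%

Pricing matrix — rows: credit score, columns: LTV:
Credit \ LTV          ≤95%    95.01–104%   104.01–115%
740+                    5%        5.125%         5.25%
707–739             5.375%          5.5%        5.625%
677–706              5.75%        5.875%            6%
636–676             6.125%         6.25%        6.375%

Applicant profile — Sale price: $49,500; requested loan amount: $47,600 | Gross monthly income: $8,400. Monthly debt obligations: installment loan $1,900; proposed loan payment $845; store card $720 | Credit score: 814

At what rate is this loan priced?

Credit score 814 ≥ 636; Total monthly debts = (1,900 + 845 + 720) = 3,465. DTI = 3,465/8,400 = 41.2% ≤ 45%
LTV = 47,600/49,500 = 96.2% ≤ 115%
Score 814 is in the 740+ band; LTV 96.2% is in the 95.01–104% band → 5.125%.

5.125%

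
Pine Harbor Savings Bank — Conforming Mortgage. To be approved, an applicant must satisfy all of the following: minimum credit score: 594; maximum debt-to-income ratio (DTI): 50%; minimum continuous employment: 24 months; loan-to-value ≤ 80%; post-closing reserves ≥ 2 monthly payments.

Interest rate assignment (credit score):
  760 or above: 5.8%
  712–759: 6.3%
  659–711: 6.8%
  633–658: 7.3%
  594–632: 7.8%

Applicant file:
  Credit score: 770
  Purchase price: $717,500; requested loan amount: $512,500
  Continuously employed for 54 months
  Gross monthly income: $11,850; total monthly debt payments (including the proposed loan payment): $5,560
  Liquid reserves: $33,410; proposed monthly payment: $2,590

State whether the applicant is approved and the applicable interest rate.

Approved at 5.8%

Credit score 770 ≥ 594 (meets minimum)
DTI: 5,560 ÷ 11,850 = 46.9%, within the 50% cap
Reserves: 33,410 ÷ 2,590 = 12.9 months (meets 2-month minimum)
Employment 54 ≥ 24 months
LTV: 512,500 ÷ 717,500 = 71.4%, within 80% cap
All requirements met. Score 770 falls in the 760 or above tier → 5.8%.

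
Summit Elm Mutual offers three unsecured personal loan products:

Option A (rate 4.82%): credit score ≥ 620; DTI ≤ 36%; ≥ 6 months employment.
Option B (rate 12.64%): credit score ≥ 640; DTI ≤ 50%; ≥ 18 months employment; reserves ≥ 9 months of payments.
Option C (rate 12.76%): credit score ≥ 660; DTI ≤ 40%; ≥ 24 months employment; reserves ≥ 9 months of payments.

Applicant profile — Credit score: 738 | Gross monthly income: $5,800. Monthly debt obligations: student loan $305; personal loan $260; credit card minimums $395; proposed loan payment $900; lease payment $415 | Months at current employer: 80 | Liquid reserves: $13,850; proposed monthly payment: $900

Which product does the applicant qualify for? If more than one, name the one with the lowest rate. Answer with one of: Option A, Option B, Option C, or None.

Total debts = (305 + 260 + 395 + 900 + 415) = 2,275; DTI = 2,275/5,800 = 39.2%.
Reserves = 13,850/900 = 15.4 months.
Option A: score 738 ≥ 620; DTI 39.2% > 36%; employment 80 ≥ 6 mo → does not qualify.
Option B: score 738 ≥ 640; DTI 39.2% ≤ 50%; employment 80 ≥ 18 mo; reserves 15.4 ≥ 9 mo → qualifies.
Option C: score 738 ≥ 660; DTI 39.2% ≤ 40%; employment 80 ≥ 24 mo; reserves 15.4 ≥ 9 mo → qualifies.
Qualifying: Option B, Option C. Lowest rate is 12.64% → Option B.

Option B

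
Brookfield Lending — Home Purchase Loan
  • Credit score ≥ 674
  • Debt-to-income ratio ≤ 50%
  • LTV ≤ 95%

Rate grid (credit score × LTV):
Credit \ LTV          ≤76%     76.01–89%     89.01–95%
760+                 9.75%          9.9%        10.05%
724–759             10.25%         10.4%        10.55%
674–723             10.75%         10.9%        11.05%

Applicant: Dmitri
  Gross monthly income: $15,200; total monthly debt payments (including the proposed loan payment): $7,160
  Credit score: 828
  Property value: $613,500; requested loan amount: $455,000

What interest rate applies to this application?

9.75%

Credit score 828 ≥ 674; Debt-to-income = 7,160/15,200 = 47.1% — meets 50% limit
LTV: 455,000 ÷ 613,500 = 74.2%, within 95% cap
Credit 828 → row 760+; LTV 74.2% → column ≤76%. Grid cell → 9.75%.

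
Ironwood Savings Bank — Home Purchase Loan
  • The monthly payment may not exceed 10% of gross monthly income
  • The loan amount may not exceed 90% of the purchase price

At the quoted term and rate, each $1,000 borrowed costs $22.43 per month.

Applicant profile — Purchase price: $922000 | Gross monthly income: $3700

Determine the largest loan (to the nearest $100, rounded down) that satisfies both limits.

Payment cap: 10% × $3,700 = $370/month.
At $22.43 per $1,000, that supports 370/22.43 × 1,000 ≈ $16,495 → $16,400.
LTV cap: 90% × $922,000 = $829,800 → $829,800.
Binding constraint: payment-to-income.

$16,400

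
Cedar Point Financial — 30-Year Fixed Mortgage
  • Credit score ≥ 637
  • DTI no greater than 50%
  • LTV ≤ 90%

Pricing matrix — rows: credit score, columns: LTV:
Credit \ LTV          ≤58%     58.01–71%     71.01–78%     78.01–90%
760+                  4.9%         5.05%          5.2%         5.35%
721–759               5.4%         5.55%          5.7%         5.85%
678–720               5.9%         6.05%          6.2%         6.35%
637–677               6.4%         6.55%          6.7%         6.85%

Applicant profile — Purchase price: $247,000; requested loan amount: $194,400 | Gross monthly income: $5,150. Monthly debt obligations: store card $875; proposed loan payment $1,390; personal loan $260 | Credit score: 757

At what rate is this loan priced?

Credit score 757 ≥ 637; Total monthly debts = (875 + 1,390 + 260) = 2,525. DTI: 2,525 ÷ 5,150 = 49%, within the 50% cap
Loan-to-value = 194,400/247,000 = 78.7% — pass (90% max)
Row: 757 falls in 721–759. Column: 78.7% falls in 78.01–90%. Rate = 5.85%.

5.85%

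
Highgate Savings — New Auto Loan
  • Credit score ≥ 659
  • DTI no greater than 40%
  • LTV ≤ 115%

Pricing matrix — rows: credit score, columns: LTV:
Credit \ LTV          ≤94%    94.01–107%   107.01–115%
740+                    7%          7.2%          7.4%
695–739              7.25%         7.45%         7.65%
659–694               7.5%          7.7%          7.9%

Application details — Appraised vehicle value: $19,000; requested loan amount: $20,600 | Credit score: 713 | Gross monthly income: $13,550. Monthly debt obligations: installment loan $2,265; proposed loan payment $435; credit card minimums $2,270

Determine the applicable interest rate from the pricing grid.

Credit score 713 ≥ 659; Total monthly debts = (2,265 + 435 + 2,270) = 4,970. Debt-to-income = 4,970/13,550 = 36.7% — meets 40% limit
Loan-to-value = 20,600/19,000 = 108.4% — pass (115% max)
Score 713 is in the 695–739 band; LTV 108.4% is in the 107.01–115% band → 7.65%.

7.65%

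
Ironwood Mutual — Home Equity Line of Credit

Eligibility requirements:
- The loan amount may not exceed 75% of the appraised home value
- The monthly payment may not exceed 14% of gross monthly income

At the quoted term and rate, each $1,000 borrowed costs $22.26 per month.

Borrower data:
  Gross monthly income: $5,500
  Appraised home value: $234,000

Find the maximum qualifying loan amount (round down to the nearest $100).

Payment cap: 14% × $5,500 = $770/month.
At $22.26 per $1,000, that supports 770/22.26 × 1,000 ≈ $34,591 → $34,500.
LTV cap: 75% × $234,000 = $175,500 → $175,500.
Binding constraint: payment-to-income.

$34,500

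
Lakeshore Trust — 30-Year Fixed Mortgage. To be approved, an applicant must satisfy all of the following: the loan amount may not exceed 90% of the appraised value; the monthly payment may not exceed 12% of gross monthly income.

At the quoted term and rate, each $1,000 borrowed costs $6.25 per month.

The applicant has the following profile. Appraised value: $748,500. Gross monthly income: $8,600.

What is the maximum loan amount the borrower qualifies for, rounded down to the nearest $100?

Payment cap: 12% × $8,600 = $1,032/month.
At $6.25 per $1,000, that supports 1,032/6.25 × 1,000 ≈ $165,120 → $165,100.
LTV cap: 90% × $748,500 = $673,650 → $673,600.
Binding constraint: payment-to-income.

$165,100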